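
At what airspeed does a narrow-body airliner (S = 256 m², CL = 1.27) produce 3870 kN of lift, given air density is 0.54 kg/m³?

L = ½ρv²S·CL ⇒ v = √(2L/(ρ·S·CL))
v = √(2 × 3.87×10^6 / (0.54 × 256 × 1.27)) = √44090 = 210 m/s

v = 210 m/s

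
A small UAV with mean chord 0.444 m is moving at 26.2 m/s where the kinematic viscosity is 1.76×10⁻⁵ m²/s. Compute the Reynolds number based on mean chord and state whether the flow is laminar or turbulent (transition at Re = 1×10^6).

Re = 6.61×10^5 (laminar)

Re = v·c/ν = 26.2 × 0.444 / (1.76×10⁻⁵) = 6.61×10^5
Since 6.61×10^5 < 1×10^6, the flow is laminar.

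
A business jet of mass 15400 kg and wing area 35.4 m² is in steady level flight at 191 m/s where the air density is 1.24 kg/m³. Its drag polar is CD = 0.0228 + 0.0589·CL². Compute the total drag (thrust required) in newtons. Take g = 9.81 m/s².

D = 19900 N

Level flight ⇒ L = W = m·g = 15400 × 9.81 = 1.5107×10^5 N.
Dynamic pressure q = 0.5 × 1.24 × 191² = 22620 Pa.
CL = W/(q·S) = 1.5107×10^5 / (22620 × 35.4) = 0.1887.
CD = 0.0228 + 0.0589 × 0.1887² = 0.0249.
D = q·S·CD = 22620 × 35.4 × 0.0249 = 19930 N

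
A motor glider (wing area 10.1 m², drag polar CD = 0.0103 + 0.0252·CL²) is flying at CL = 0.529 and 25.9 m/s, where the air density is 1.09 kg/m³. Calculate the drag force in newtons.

CD = 0.0103 + 0.0252 × 0.529² = 0.01735
D = ½ρv²S·CD = ½ × 1.09 × 25.9² × 10.1 × 0.01735 = 64.1 N

D = 64.1 N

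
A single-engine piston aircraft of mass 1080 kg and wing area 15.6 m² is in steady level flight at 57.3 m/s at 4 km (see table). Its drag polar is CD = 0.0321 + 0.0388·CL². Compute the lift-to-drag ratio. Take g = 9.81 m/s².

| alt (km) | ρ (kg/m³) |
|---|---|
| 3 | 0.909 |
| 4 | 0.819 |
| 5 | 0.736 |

L/D = 12

At 4 km, from the table: ρ = 0.819 kg/m³.
Level flight ⇒ L = W = m·g = 1080 × 9.81 = 10595 N.
q = ½ρv² = ½ × 0.819 × 57.3² = 1345 Pa.
CL = W/(q·S) = 10595 / (1345 × 15.6) = 0.5051.
CD = 0.0321 + 0.0388 × 0.5051² = 0.042.
L/D = CL/CD = 0.5051 / 0.042 = 12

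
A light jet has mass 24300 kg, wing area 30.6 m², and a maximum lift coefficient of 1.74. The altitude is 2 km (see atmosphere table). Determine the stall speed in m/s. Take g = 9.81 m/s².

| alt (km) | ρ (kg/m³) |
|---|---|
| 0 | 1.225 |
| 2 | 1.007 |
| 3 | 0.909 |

V_stall = 94.3 m/s

At 2 km, from the table: ρ = 1.007 kg/m³.
Weight W = mg = 24300 × 9.81 = 2.384×10^5 N.
From L = ½ρV²S·CL,max = W: V_stall = √(2W/(ρSCL,max)) = √(2·2.384×10^5/(1.007·30.6·1.74))
V_stall = √8892 = 94.3 m/s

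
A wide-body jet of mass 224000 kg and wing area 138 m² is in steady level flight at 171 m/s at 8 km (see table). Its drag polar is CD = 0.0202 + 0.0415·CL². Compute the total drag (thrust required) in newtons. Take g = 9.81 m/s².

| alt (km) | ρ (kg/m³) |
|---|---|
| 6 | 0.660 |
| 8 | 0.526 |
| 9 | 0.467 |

At 8 km, from the table: ρ = 0.526 kg/m³.
In steady level flight, lift balances weight: W = mg = 224000 × 9.81 = 2.1974×10^6 N.
q = ½ρv² = ½ × 0.526 × 171² = 7690 Pa.
CL = 2W/(ρv²S) = 2×2.1974×10^6/(0.526×171²×138) = 2.071.
CD = 0.0202 + 0.0415 × 2.071² = 0.1981.
D = q·S·CD = 7690 × 138 × 0.1981 = 2.103×10^5 N

D = 2.1×10^5 N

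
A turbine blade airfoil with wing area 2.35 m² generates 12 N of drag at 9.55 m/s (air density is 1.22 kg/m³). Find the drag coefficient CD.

CD = 0.0918

From D = ½ρv²S·CD, rearranging gives CD = 2D/(ρv²S).
CD = 2 × 12 / (1.22 × 9.55² × 2.35) = 0.0918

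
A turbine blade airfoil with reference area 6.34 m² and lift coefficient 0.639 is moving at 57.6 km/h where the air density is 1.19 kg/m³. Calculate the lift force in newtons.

Convert speed: v = 57.6 km/h ÷ 3.6 = 16 m/s.
L = ½ρv²S·CL = ½ × 1.19 × 16² × 6.34 × 0.639 = 617 N

L = 617 N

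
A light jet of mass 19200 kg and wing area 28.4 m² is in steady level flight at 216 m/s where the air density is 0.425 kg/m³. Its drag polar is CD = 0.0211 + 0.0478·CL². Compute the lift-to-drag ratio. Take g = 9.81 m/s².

In steady level flight, lift balances weight: W = mg = 19200 × 9.81 = 1.8835×10^5 N.
Dynamic pressure q = 0.5 × 0.425 × 216² = 9914 Pa.
CL = 2W/(ρv²S) = 2×1.8835×10^5/(0.425×216²×28.4) = 0.6689.
CD = 0.0211 + 0.0478 × 0.6689² = 0.04249.
L/D = CL/CD = 0.6689 / 0.04249 = 15.7

L/D = 15.7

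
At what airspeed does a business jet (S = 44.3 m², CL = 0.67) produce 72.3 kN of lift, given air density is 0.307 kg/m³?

v = 126 m/s

L = ½ρv²S·CL ⇒ v = √(2L/(ρ·S·CL))
v = √(2 × 72300 / (0.307 × 44.3 × 0.67)) = √15870 = 126 m/s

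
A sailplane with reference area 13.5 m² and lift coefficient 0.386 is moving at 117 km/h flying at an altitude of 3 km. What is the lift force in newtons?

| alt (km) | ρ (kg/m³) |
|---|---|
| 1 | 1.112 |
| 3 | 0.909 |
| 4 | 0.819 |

L = 2500 N

At 3 km, from the table: ρ = 0.909 kg/m³.
Convert speed: v = 117 km/h ÷ 3.6 = 32.5 m/s.
L = ½ρv²S·CL = ½ × 0.909 × 32.5² × 13.5 × 0.386 = 2500 N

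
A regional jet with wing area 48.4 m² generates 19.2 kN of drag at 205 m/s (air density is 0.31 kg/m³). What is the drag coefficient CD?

From D = ½ρv²S·CD, rearranging gives CD = 2D/(ρv²S).
CD = 2 × 19200 / (0.31 × 205² × 48.4) = 0.0609

CD = 0.0609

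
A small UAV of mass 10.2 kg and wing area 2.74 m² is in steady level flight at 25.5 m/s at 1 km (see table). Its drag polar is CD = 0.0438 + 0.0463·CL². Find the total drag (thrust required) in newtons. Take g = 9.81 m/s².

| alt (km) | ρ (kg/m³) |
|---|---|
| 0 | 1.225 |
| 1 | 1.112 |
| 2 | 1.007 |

At 1 km, from the table: ρ = 1.112 kg/m³.
Level flight ⇒ L = W = m·g = 10.2 × 9.81 = 100.06 N.
q = ½ρv² = ½ × 1.112 × 25.5² = 361.5 Pa.
CL = 2W/(ρv²S) = 2×100.06/(1.112×25.5²×2.74) = 0.101.
CD = 0.0438 + 0.0463 × 0.101² = 0.04427.
D = q·S·CD = 361.5 × 2.74 × 0.04427 = 43.86 N

D = 43.9 N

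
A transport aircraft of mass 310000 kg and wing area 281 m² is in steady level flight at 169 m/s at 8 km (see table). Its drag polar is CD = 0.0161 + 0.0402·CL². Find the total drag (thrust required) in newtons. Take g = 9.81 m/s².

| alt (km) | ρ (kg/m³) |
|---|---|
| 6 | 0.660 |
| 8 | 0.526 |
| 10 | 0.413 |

D = 2.1×10^5 N

At 8 km, from the table: ρ = 0.526 kg/m³.
Level flight ⇒ L = W = m·g = 310000 × 9.81 = 3.0411×10^6 N.
Dynamic pressure q = 0.5 × 0.526 × 169² = 7512 Pa.
CL = 2W/(ρv²S) = 2×3.0411×10^6/(0.526×169²×281) = 1.441.
CD = 0.0161 + 0.0402 × 1.441² = 0.09955.
D = q·S·CD = 7512 × 281 × 0.09955 = 2.101×10^5 N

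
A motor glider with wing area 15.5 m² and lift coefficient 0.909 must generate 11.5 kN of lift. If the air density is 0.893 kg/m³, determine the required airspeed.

v = 42.8 m/s

L = ½ρv²S·CL ⇒ v = √(2L/(ρ·S·CL))
v = √(2 × 11500 / (0.893 × 15.5 × 0.909)) = √1828 = 42.8 m/s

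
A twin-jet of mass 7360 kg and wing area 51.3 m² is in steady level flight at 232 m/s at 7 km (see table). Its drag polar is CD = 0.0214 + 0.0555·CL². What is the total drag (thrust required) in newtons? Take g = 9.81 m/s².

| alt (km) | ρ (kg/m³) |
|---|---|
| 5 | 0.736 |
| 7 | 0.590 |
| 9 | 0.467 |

D = 17800 N

At 7 km, from the table: ρ = 0.590 kg/m³.
In steady level flight, lift balances weight: W = mg = 7360 × 9.81 = 72202 N.
Dynamic pressure q = 0.5 × 0.59 × 232² = 15880 Pa.
CL = 2W/(ρv²S) = 2×72202/(0.59×232²×51.3) = 0.08864.
CD = 0.0214 + 0.0555 × 0.08864² = 0.02184.
D = q·S·CD = 15880 × 51.3 × 0.02184 = 17790 N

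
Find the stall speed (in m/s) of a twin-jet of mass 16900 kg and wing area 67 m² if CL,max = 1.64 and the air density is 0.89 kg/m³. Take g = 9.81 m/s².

V_stall = 58.2 m/s

Weight W = mg = 16900 × 9.81 = 1.658×10^5 N.
V_stall = √(2W/(ρ·S·CL,max)) = √(2 × 1.658×10^5 / (0.89 × 67 × 1.64))
V_stall = √3391 = 58.2 m/s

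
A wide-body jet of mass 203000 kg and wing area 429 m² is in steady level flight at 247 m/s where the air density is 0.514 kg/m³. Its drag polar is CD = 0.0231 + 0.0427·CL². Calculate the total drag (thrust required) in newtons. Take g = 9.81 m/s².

Level flight ⇒ L = W = m·g = 203000 × 9.81 = 1.9914×10^6 N.
q = ½ρv² = ½ × 0.514 × 247² = 15680 Pa.
Required CL = L/(qS) = 1.9914×10^6/(15680·429) = 0.2961.
CD = 0.0231 + 0.0427 × 0.2961² = 0.02684.
D = q·S·CD = 15680 × 429 × 0.02684 = 1.806×10^5 N

D = 1.81×10^5 N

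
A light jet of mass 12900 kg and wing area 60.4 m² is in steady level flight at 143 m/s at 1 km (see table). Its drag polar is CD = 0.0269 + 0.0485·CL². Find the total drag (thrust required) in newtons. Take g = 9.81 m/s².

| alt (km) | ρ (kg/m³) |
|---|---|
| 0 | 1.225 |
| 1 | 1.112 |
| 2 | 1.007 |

At 1 km, from the table: ρ = 1.112 kg/m³.
Weight W = mg = 12900 × 9.81 = 1.2655×10^5 N; in level flight L = W.
Dynamic pressure q = 0.5 × 1.112 × 143² = 11370 Pa.
Required CL = L/(qS) = 1.2655×10^5/(11370·60.4) = 0.1843.
CD = 0.0269 + 0.0485 × 0.1843² = 0.02855.
D = q·S·CD = 11370 × 60.4 × 0.02855 = 19600 N

D = 19600 N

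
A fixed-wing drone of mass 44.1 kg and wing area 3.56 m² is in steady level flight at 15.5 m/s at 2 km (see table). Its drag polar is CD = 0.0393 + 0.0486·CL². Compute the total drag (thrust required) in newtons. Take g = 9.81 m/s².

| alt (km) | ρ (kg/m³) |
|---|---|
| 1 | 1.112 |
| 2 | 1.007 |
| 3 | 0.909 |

At 2 km, from the table: ρ = 1.007 kg/m³.
In steady level flight, lift balances weight: W = mg = 44.1 × 9.81 = 432.62 N.
Dynamic pressure q = 0.5 × 1.007 × 15.5² = 121 Pa.
CL = 2W/(ρv²S) = 2×432.62/(1.007×15.5²×3.56) = 1.005.
CD = 0.0393 + 0.0486 × 1.005² = 0.08835.
D = q·S·CD = 121 × 3.56 × 0.08835 = 38.05 N

D = 38 N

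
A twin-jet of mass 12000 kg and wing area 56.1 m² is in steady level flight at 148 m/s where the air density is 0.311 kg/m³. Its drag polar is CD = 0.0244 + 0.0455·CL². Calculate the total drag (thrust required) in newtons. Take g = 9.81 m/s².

D = 7960 N

Level flight ⇒ L = W = m·g = 12000 × 9.81 = 1.1772×10^5 N.
q = ½ρv² = ½ × 0.311 × 148² = 3406 Pa.
CL = W/(q·S) = 1.1772×10^5 / (3406 × 56.1) = 0.6161.
CD = 0.0244 + 0.0455 × 0.6161² = 0.04167.
D = q·S·CD = 3406 × 56.1 × 0.04167 = 7962 N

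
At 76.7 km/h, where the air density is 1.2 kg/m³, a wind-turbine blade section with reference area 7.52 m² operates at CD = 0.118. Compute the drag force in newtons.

Convert speed: v = 76.7 km/h ÷ 3.6 = 21.31 m/s.
D = ½ρv²S·CD = ½ × 1.2 × 21.31² × 7.52 × 0.118 = 242 N

D = 242 N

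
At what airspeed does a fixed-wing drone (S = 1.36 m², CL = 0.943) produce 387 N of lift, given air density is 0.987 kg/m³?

L = ½ρv²S·CL ⇒ v = √(2L/(ρ·S·CL))
v = √(2 × 387 / (0.987 × 1.36 × 0.943)) = √611.5 = 24.7 m/s

v = 24.7 m/s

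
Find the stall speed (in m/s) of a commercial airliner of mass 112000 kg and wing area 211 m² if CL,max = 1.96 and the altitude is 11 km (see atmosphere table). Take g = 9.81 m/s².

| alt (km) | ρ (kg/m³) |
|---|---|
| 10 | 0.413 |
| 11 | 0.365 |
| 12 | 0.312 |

At 11 km, from the table: ρ = 0.365 kg/m³.
Weight W = mg = 112000 × 9.81 = 1.099×10^6 N.
V_stall = √(2W/(ρ·S·CL,max)) = √(2 × 1.099×10^6 / (0.365 × 211 × 1.96))
V_stall = √14560 = 121 m/s

V_stall = 121 m/s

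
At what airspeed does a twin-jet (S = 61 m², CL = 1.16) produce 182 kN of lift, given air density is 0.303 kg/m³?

L = ½ρv²S·CL ⇒ v = √(2L/(ρ·S·CL))
v = √(2 × 1.82×10^5 / (0.303 × 61 × 1.16)) = √16980 = 130 m/s

v = 130 m/s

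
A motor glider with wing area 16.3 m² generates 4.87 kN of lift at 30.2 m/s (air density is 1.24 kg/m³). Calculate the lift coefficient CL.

From L = ½ρv²S·CL, rearranging gives CL = 2L/(ρv²S).
CL = 2 × 4870 / (1.24 × 30.2² × 16.3) = 0.528

CL = 0.528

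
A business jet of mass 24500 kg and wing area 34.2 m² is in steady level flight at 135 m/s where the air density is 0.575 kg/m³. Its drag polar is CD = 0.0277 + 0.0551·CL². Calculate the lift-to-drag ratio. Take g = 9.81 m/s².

L/D = 10.6

Level flight ⇒ L = W = m·g = 24500 × 9.81 = 2.4034×10^5 N.
q = ½ρv² = ½ × 0.575 × 135² = 5240 Pa.
Required CL = L/(qS) = 2.4034×10^5/(5240·34.2) = 1.341.
CD = 0.0277 + 0.0551 × 1.341² = 0.1268.
L/D = CL/CD = 1.341 / 0.1268 = 10.6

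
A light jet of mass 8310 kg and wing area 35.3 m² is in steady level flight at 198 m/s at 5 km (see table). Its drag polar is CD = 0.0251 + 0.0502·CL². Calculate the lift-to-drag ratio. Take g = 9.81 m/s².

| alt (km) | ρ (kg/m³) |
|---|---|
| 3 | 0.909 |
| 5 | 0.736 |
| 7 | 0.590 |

L/D = 6.07

At 5 km, from the table: ρ = 0.736 kg/m³.
In steady level flight, lift balances weight: W = mg = 8310 × 9.81 = 81521 N.
q = ½ρv² = ½ × 0.736 × 198² = 14430 Pa.
CL = 2W/(ρv²S) = 2×81521/(0.736×198²×35.3) = 0.1601.
CD = 0.0251 + 0.0502 × 0.1601² = 0.02639.
L/D = CL/CD = 0.1601 / 0.02639 = 6.07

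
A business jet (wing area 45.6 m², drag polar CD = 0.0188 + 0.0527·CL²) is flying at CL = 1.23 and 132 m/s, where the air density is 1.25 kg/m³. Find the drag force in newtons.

D = 48900 N

CD = 0.0188 + 0.0527 × 1.23² = 0.09853
D = ½ρv²S·CD = ½ × 1.25 × 132² × 45.6 × 0.09853 = 48900 N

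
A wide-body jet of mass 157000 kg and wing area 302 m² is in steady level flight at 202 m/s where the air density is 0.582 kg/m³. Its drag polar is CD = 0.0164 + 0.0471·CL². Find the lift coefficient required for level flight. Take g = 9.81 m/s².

CL = 0.43

Weight W = mg = 157000 × 9.81 = 1.5402×10^6 N; in level flight L = W.
Dynamic pressure q = 0.5 × 0.582 × 202² = 11870 Pa.
Required CL = L/(qS) = 1.5402×10^6/(11870·302) = 0.4295.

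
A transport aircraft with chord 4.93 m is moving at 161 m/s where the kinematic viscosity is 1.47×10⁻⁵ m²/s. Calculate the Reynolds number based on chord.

Re = 5.4×10^7

Re = v·c/ν = 161 × 4.93 / (1.47×10⁻⁵) = 5.4×10^7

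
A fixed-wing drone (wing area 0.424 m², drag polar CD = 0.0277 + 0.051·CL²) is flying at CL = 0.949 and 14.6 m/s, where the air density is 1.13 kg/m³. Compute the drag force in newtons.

CD = 0.0277 + 0.051 × 0.949² = 0.07363
D = ½ρv²S·CD = ½ × 1.13 × 14.6² × 0.424 × 0.07363 = 3.76 N

D = 3.76 N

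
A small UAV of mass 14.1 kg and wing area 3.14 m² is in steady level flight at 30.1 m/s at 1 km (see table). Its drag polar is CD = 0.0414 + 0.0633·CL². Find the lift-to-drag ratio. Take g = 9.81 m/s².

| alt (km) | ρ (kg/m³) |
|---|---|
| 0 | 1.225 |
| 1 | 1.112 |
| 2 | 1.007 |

At 1 km, from the table: ρ = 1.112 kg/m³.
In steady level flight, lift balances weight: W = mg = 14.1 × 9.81 = 138.32 N.
Dynamic pressure q = 0.5 × 1.112 × 30.1² = 503.7 Pa.
CL = 2W/(ρv²S) = 2×138.32/(1.112×30.1²×3.14) = 0.08745.
CD = 0.0414 + 0.0633 × 0.08745² = 0.04188.
L/D = CL/CD = 0.08745 / 0.04188 = 2.09

L/D = 2.09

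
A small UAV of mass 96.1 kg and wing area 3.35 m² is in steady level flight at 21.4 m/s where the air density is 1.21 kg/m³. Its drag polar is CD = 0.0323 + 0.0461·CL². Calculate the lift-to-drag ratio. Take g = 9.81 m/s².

Weight W = mg = 96.1 × 9.81 = 942.74 N; in level flight L = W.
q = ½ρv² = ½ × 1.21 × 21.4² = 277.1 Pa.
Required CL = L/(qS) = 942.74/(277.1·3.35) = 1.016.
CD = 0.0323 + 0.0461 × 1.016² = 0.07986.
L/D = CL/CD = 1.016 / 0.07986 = 12.7

L/D = 12.7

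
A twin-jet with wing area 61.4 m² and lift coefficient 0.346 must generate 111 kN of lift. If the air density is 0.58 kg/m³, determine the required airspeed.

L = ½ρv²S·CL ⇒ v = √(2L/(ρ·S·CL))
v = √(2 × 1.11×10^5 / (0.58 × 61.4 × 0.346)) = √18020 = 134 m/s

v = 134 m/s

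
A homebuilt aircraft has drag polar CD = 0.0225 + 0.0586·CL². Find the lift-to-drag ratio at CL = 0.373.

L/D = 12.2

CD = 0.0225 + 0.0586 × 0.373² = 0.03065
L/D = CL/CD = 0.373 / 0.03065 = 12.2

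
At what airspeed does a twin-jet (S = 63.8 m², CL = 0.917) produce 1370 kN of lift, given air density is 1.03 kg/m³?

L = ½ρv²S·CL ⇒ v = √(2L/(ρ·S·CL))
v = √(2 × 1.37×10^6 / (1.03 × 63.8 × 0.917)) = √45470 = 213 m/s

v = 213 m/s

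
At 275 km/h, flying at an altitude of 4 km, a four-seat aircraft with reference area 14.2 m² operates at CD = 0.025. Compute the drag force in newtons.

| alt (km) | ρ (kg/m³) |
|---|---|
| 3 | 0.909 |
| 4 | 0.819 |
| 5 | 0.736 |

At 4 km, from the table: ρ = 0.819 kg/m³.
Convert speed: v = 275 km/h ÷ 3.6 = 76.39 m/s.
D = ½ρv²S·CD = ½ × 0.819 × 76.39² × 14.2 × 0.025 = 848 N

D = 848 N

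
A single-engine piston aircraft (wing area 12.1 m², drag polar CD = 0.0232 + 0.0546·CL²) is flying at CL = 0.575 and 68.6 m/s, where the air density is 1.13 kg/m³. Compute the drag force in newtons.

CD = 0.0232 + 0.0546 × 0.575² = 0.04125
D = ½ρv²S·CD = ½ × 1.13 × 68.6² × 12.1 × 0.04125 = 1330 N

D = 1330 N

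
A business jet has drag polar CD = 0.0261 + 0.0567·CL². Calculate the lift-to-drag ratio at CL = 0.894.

L/D = 12.5

CD = 0.0261 + 0.0567 × 0.894² = 0.07142
L/D = CL/CD = 0.894 / 0.07142 = 12.5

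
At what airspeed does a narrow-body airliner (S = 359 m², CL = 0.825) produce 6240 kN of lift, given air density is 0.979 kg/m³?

L = ½ρv²S·CL ⇒ v = √(2L/(ρ·S·CL))
v = √(2 × 6.24×10^6 / (0.979 × 359 × 0.825)) = √43040 = 207 m/s

v = 207 m/s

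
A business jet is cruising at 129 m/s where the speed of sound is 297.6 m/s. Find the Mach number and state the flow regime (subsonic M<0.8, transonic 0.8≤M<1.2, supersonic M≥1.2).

M = 0.433 (subsonic)

M = v/a = 129 / 297.6 = 0.433
M = 0.433 → subsonic.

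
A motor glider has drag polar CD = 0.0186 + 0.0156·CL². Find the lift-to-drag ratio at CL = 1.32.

L/D = 28.8

CD = 0.0186 + 0.0156 × 1.32² = 0.04578
L/D = CL/CD = 1.32 / 0.04578 = 28.8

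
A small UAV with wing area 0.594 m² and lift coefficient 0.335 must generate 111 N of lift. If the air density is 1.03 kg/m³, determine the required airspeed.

v = 32.9 m/s

L = ½ρv²S·CL ⇒ v = √(2L/(ρ·S·CL))
v = √(2 × 111 / (1.03 × 0.594 × 0.335)) = √1083 = 32.9 m/s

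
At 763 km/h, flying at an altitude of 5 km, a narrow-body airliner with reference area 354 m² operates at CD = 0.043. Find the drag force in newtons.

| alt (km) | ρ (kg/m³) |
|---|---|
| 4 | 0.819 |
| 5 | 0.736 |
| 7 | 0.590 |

D = 2.52×10^5 N

At 5 km, from the table: ρ = 0.736 kg/m³.
Convert speed: v = 763 km/h ÷ 3.6 = 211.9 m/s.
D = ½ρv²S·CD = ½ × 0.736 × 211.9² × 354 × 0.043 = 2.52×10^5 N ≈ 252 kN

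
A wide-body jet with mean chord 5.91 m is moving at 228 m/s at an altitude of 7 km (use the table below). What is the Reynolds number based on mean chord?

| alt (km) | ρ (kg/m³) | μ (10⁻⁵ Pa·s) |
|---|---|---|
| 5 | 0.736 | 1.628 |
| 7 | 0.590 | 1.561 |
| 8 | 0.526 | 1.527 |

Re = 5.09×10^7

At 7 km, from the table: ρ = 0.590 kg/m³, μ = 1.561×10⁻⁵ Pa·s.
Re = ρ·v·c/μ = 0.59 × 228 × 5.91 / (1.561×10⁻⁵) = 5.09×10^7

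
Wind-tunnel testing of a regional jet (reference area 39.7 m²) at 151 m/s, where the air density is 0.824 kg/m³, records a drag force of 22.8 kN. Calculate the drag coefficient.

CD = 0.0611

From D = ½ρv²S·CD, rearranging gives CD = 2D/(ρv²S).
CD = 2 × 22800 / (0.824 × 151² × 39.7) = 0.0611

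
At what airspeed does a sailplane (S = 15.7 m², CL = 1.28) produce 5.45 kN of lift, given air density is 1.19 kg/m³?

L = ½ρv²S·CL ⇒ v = √(2L/(ρ·S·CL))
v = √(2 × 5450 / (1.19 × 15.7 × 1.28)) = √455.8 = 21.3 m/s

v = 21.3 m/s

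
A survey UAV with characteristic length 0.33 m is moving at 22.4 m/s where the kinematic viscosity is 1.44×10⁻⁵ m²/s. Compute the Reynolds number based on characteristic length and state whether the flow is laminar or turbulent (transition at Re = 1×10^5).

Re = v·c/ν = 22.4 × 0.33 / (1.44×10⁻⁵) = 5.13×10^5
Since 5.13×10^5 > 1×10^5, the flow is turbulent.

Re = 5.13×10^5 (turbulent)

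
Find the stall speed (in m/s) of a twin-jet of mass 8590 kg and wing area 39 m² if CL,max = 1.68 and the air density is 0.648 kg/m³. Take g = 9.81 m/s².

V_stall = 63 m/s

Weight W = mg = 8590 × 9.81 = 84270 N.
V_stall = √(2W/(ρ·S·CL,max)) = √(2 × 84270 / (0.648 × 39 × 1.68))
V_stall = √3970 = 63 m/s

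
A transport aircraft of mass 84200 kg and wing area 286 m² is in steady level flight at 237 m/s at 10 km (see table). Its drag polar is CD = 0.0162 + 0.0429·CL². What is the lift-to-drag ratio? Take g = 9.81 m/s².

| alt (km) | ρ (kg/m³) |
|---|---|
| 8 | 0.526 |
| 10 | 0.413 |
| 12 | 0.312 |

L/D = 13.2

At 10 km, from the table: ρ = 0.413 kg/m³.
In steady level flight, lift balances weight: W = mg = 84200 × 9.81 = 8.26×10^5 N.
q = ½ρv² = ½ × 0.413 × 237² = 11600 Pa.
Required CL = L/(qS) = 8.26×10^5/(11600·286) = 0.249.
CD = 0.0162 + 0.0429 × 0.249² = 0.01886.
L/D = CL/CD = 0.249 / 0.01886 = 13.2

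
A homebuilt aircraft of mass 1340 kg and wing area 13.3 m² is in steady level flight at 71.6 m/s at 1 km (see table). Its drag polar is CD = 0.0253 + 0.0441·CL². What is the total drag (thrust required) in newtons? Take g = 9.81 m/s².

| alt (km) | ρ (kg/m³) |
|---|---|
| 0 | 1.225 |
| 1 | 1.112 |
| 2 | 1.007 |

D = 1160 N

At 1 km, from the table: ρ = 1.112 kg/m³.
In steady level flight, lift balances weight: W = mg = 1340 × 9.81 = 13145 N.
q = ½ρv² = ½ × 1.112 × 71.6² = 2850 Pa.
CL = 2W/(ρv²S) = 2×13145/(1.112×71.6²×13.3) = 0.3468.
CD = 0.0253 + 0.0441 × 0.3468² = 0.0306.
D = q·S·CD = 2850 × 13.3 × 0.0306 = 1160 N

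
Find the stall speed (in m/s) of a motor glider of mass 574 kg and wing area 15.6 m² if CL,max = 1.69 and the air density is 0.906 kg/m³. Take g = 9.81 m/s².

Stall occurs when L = W at CL,max. W = mg = 574 × 9.81 = 5631 N.
V_stall = √(2W/(ρ·S·CL,max)) = √(2 × 5631 / (0.906 × 15.6 × 1.69))
V_stall = √471.5 = 21.7 m/s

V_stall = 21.7 m/s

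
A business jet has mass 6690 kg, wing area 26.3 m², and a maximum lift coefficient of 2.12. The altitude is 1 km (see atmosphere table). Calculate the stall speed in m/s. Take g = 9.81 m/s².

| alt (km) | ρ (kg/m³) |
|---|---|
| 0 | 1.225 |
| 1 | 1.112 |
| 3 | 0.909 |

At 1 km, from the table: ρ = 1.112 kg/m³.
At stall, lift equals weight: L = W = m·g = 6690 × 9.81 = 65630 N.
V_stall = √(2W/(ρ·S·CL,max)) = √(2 × 65630 / (1.112 × 26.3 × 2.12))
V_stall = √2117 = 46 m/s

V_stall = 46 m/s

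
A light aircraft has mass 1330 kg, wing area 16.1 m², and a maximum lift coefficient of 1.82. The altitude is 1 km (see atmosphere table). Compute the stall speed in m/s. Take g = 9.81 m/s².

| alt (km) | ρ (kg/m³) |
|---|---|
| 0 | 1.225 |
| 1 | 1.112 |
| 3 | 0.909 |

V_stall = 28.3 m/s

At 1 km, from the table: ρ = 1.112 kg/m³.
Weight W = mg = 1330 × 9.81 = 13050 N.
V_stall = √(2W/(ρ·S·CL,max)) = √(2 × 13050 / (1.112 × 16.1 × 1.82))
V_stall = √800.8 = 28.3 m/s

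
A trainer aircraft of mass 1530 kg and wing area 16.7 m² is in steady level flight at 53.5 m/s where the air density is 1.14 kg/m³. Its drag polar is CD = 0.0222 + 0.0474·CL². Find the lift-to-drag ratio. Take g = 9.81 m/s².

Weight W = mg = 1530 × 9.81 = 15009 N; in level flight L = W.
q = ½ρv² = ½ × 1.14 × 53.5² = 1631 Pa.
CL = 2W/(ρv²S) = 2×15009/(1.14×53.5²×16.7) = 0.5509.
CD = 0.0222 + 0.0474 × 0.5509² = 0.03658.
L/D = CL/CD = 0.5509 / 0.03658 = 15.1

L/D = 15.1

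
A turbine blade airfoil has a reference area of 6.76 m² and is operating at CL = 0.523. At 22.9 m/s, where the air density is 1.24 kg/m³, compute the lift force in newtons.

L = ½ρv²S·CL = ½ × 1.24 × 22.9² × 6.76 × 0.523 = 1150 N

L = 1150 N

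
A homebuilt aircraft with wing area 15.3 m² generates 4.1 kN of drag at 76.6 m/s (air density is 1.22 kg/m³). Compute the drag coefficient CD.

CD = 0.0749

From D = ½ρv²S·CD, rearranging gives CD = 2D/(ρv²S).
CD = 2 × 4100 / (1.22 × 76.6² × 15.3) = 0.0749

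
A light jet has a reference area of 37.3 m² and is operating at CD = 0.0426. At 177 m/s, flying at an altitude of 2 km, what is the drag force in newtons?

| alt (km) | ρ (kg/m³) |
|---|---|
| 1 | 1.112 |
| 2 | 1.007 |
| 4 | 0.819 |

At 2 km, from the table: ρ = 1.007 kg/m³.
D = ½ρv²S·CD = ½ × 1.007 × 177² × 37.3 × 0.0426 = 25100 N ≈ 25.1 kN

D = 25100 N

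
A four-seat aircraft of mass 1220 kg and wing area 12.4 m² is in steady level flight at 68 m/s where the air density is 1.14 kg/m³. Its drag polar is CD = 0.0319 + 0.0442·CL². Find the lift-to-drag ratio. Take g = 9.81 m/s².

L/D = 9.68

Weight W = mg = 1220 × 9.81 = 11968 N; in level flight L = W.
q = ½ρv² = ½ × 1.14 × 68² = 2636 Pa.
Required CL = L/(qS) = 11968/(2636·12.4) = 0.3662.
CD = 0.0319 + 0.0442 × 0.3662² = 0.03783.
L/D = CL/CD = 0.3662 / 0.03783 = 9.68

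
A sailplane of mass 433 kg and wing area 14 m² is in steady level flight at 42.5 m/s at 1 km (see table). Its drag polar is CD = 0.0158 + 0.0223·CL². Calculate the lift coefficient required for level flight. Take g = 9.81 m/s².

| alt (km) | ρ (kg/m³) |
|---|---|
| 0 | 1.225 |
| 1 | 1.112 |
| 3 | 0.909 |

CL = 0.302

At 1 km, from the table: ρ = 1.112 kg/m³.
Level flight ⇒ L = W = m·g = 433 × 9.81 = 4247.7 N.
Dynamic pressure q = 0.5 × 1.112 × 42.5² = 1004 Pa.
CL = W/(q·S) = 4247.7 / (1004 × 14) = 0.3021.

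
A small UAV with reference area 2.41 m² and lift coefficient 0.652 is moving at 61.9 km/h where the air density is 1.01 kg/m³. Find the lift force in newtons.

Convert speed: v = 61.9 km/h ÷ 3.6 = 17.19 m/s.
L = ½ρv²S·CL = ½ × 1.01 × 17.19² × 2.41 × 0.652 = 235 N

L = 235 N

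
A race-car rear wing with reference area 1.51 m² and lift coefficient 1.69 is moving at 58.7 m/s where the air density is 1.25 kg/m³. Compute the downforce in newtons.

Dynamic pressure q = ½ρv² = ½ × 1.25 × 58.7² = 2154 Pa.
L = q·S·CL = 2154 × 1.51 × 1.69 = 5500 N ≈ 5.5 kN

L = 5500 N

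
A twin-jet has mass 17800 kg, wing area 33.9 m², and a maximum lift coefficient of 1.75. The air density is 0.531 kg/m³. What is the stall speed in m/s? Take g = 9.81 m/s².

Stall occurs when L = W at CL,max. W = mg = 17800 × 9.81 = 1.746×10^5 N.
V_stall = √(2W/(ρ·S·CL,max)) = √(2 × 1.746×10^5 / (0.531 × 33.9 × 1.75))
V_stall = √11090 = 105 m/s

V_stall = 105 m/s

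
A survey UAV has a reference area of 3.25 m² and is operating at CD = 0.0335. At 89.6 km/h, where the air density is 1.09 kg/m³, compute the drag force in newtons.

Convert speed: v = 89.6 km/h ÷ 3.6 = 24.89 m/s.
D = ½ρv²S·CD = ½ × 1.09 × 24.89² × 3.25 × 0.0335 = 36.8 N

D = 36.8 N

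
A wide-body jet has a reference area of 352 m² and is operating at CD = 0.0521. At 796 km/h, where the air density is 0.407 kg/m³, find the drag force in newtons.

Convert speed: v = 796 km/h ÷ 3.6 = 221.1 m/s.
D = ½ρv²S·CD = ½ × 0.407 × 221.1² × 352 × 0.0521 = 1.82×10^5 N ≈ 182 kN

D = 1.82×10^5 N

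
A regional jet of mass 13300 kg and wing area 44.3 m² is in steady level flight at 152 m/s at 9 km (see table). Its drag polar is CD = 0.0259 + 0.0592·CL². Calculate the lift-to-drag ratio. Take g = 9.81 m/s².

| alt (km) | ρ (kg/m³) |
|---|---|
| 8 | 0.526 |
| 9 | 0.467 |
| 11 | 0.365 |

L/D = 12.5

At 9 km, from the table: ρ = 0.467 kg/m³.
Level flight ⇒ L = W = m·g = 13300 × 9.81 = 1.3047×10^5 N.
Dynamic pressure q = 0.5 × 0.467 × 152² = 5395 Pa.
CL = 2W/(ρv²S) = 2×1.3047×10^5/(0.467×152²×44.3) = 0.5459.
CD = 0.0259 + 0.0592 × 0.5459² = 0.04354.
L/D = CL/CD = 0.5459 / 0.04354 = 12.5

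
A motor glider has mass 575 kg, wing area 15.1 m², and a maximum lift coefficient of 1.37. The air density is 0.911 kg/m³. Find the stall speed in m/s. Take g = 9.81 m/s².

V_stall = 24.5 m/s

Weight W = mg = 575 × 9.81 = 5641 N.
V_stall = √(2W/(ρ·S·CL,max)) = √(2 × 5641 / (0.911 × 15.1 × 1.37))
V_stall = √598.6 = 24.5 m/s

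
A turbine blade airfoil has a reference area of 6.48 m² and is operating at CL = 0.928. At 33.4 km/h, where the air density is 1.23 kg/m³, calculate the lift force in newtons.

L = 318 N

Convert speed: v = 33.4 km/h ÷ 3.6 = 9.278 m/s.
L = ½ρv²S·CL = ½ × 1.23 × 9.278² × 6.48 × 0.928 = 318 N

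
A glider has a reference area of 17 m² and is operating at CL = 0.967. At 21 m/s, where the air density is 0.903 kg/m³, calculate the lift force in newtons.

L = ½ρv²S·CL = ½ × 0.903 × 21² × 17 × 0.967 = 3270 N

L = 3270 N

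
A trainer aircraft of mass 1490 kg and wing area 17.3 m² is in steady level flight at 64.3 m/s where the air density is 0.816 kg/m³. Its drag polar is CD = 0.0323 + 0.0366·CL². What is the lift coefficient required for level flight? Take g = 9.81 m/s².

In steady level flight, lift balances weight: W = mg = 1490 × 9.81 = 14617 N.
Dynamic pressure q = 0.5 × 0.816 × 64.3² = 1687 Pa.
CL = 2W/(ρv²S) = 2×14617/(0.816×64.3²×17.3) = 0.5009.

CL = 0.501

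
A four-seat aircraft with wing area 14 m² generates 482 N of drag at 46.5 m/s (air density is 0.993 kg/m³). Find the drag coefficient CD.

CD = 0.0321

From D = ½ρv²S·CD, rearranging gives CD = 2D/(ρv²S).
CD = 2 × 482 / (0.993 × 46.5² × 14) = 0.0321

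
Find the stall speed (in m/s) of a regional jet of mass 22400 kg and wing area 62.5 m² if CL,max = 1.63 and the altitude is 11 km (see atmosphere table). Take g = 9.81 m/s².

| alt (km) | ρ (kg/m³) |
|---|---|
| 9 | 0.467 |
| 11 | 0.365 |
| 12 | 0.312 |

At 11 km, from the table: ρ = 0.365 kg/m³.
Weight W = mg = 22400 × 9.81 = 2.197×10^5 N.
From L = ½ρV²S·CL,max = W: V_stall = √(2W/(ρSCL,max)) = √(2·2.197×10^5/(0.365·62.5·1.63))
V_stall = √11820 = 109 m/s

V_stall = 109 m/s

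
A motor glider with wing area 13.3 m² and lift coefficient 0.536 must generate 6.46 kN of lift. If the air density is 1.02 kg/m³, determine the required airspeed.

v = 42.2 m/s

L = ½ρv²S·CL ⇒ v = √(2L/(ρ·S·CL))
v = √(2 × 6460 / (1.02 × 13.3 × 0.536)) = √1777 = 42.2 m/s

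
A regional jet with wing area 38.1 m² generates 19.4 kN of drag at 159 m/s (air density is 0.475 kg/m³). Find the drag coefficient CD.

CD = 0.0848

From D = ½ρv²S·CD, rearranging gives CD = 2D/(ρv²S).
CD = 2 × 19400 / (0.475 × 159² × 38.1) = 0.0848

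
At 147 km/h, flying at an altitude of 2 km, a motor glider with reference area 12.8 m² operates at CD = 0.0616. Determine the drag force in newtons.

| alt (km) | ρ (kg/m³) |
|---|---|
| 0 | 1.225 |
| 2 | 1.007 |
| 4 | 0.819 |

D = 662 N

At 2 km, from the table: ρ = 1.007 kg/m³.
Convert speed: v = 147 km/h ÷ 3.6 = 40.83 m/s.
D = ½ρv²S·CD = ½ × 1.007 × 40.83² × 12.8 × 0.0616 = 662 N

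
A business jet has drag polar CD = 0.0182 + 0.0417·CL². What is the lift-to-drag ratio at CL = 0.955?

L/D = 17

CD = 0.0182 + 0.0417 × 0.955² = 0.05623
L/D = CL/CD = 0.955 / 0.05623 = 17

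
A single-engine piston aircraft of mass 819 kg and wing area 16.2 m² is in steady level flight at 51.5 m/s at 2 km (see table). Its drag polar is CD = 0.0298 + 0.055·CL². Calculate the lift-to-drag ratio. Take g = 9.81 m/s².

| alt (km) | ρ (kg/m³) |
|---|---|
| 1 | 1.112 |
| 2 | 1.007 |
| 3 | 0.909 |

At 2 km, from the table: ρ = 1.007 kg/m³.
Level flight ⇒ L = W = m·g = 819 × 9.81 = 8034.4 N.
Dynamic pressure q = 0.5 × 1.007 × 51.5² = 1335 Pa.
CL = W/(q·S) = 8034.4 / (1335 × 16.2) = 0.3714.
CD = 0.0298 + 0.055 × 0.3714² = 0.03739.
L/D = CL/CD = 0.3714 / 0.03739 = 9.93

L/D = 9.93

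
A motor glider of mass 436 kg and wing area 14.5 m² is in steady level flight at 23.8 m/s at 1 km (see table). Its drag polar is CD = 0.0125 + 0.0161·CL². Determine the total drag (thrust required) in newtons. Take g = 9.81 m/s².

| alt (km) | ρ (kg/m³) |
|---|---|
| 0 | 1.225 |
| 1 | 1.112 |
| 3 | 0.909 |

At 1 km, from the table: ρ = 1.112 kg/m³.
Level flight ⇒ L = W = m·g = 436 × 9.81 = 4277.2 N.
q = ½ρv² = ½ × 1.112 × 23.8² = 314.9 Pa.
CL = 2W/(ρv²S) = 2×4277.2/(1.112×23.8²×14.5) = 0.9366.
CD = 0.0125 + 0.0161 × 0.9366² = 0.02662.
D = q·S·CD = 314.9 × 14.5 × 0.02662 = 121.6 N

D = 122 N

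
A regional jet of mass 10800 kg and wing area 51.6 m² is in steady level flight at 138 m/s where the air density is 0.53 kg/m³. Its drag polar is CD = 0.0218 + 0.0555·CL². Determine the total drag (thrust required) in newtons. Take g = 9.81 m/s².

D = 8070 N

Weight W = mg = 10800 × 9.81 = 1.0595×10^5 N; in level flight L = W.
Dynamic pressure q = 0.5 × 0.53 × 138² = 5047 Pa.
CL = 2W/(ρv²S) = 2×1.0595×10^5/(0.53×138²×51.6) = 0.4069.
CD = 0.0218 + 0.0555 × 0.4069² = 0.03099.
D = q·S·CD = 5047 × 51.6 × 0.03099 = 8069 N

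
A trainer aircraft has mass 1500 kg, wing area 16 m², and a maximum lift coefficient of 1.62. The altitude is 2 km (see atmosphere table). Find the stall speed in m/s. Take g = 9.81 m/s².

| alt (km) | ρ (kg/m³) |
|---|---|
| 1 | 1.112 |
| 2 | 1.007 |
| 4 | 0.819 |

V_stall = 33.6 m/s

At 2 km, from the table: ρ = 1.007 kg/m³.
Weight W = mg = 1500 × 9.81 = 14720 N.
V_stall = √(2W/(ρ·S·CL,max)) = √(2 × 14720 / (1.007 × 16 × 1.62))
V_stall = √1128 = 33.6 m/s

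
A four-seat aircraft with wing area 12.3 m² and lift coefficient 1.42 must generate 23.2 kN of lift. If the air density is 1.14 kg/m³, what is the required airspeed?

L = ½ρv²S·CL ⇒ v = √(2L/(ρ·S·CL))
v = √(2 × 23200 / (1.14 × 12.3 × 1.42)) = √2330 = 48.3 m/s

v = 48.3 m/s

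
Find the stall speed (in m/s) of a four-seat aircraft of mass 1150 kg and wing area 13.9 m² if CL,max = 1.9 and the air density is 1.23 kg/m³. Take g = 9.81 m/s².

V_stall = 26.4 m/s

Weight W = mg = 1150 × 9.81 = 11280 N.
V_stall = √(2W/(ρ·S·CL,max)) = √(2 × 11280 / (1.23 × 13.9 × 1.9))
V_stall = √694.6 = 26.4 m/s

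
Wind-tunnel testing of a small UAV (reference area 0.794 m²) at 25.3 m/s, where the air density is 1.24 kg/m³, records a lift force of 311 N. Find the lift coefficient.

From L = ½ρv²S·CL, rearranging gives CL = 2L/(ρv²S).
CL = 2 × 311 / (1.24 × 25.3² × 0.794) = 0.987

CL = 0.987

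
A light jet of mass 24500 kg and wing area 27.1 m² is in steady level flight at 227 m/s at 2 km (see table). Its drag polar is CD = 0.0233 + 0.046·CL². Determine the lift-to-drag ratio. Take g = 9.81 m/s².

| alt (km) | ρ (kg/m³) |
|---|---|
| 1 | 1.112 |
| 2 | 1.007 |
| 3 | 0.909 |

At 2 km, from the table: ρ = 1.007 kg/m³.
In steady level flight, lift balances weight: W = mg = 24500 × 9.81 = 2.4034×10^5 N.
q = ½ρv² = ½ × 1.007 × 227² = 25940 Pa.
Required CL = L/(qS) = 2.4034×10^5/(25940·27.1) = 0.3418.
CD = 0.0233 + 0.046 × 0.3418² = 0.02868.
L/D = CL/CD = 0.3418 / 0.02868 = 11.9

L/D = 11.9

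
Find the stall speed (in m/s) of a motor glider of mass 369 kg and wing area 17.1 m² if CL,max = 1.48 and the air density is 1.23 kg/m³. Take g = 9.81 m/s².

V_stall = 15.3 m/s

Stall occurs when L = W at CL,max. W = mg = 369 × 9.81 = 3620 N.
V_stall = √(2W/(ρ·S·CL,max)) = √(2 × 3620 / (1.23 × 17.1 × 1.48))
V_stall = √232.6 = 15.3 m/s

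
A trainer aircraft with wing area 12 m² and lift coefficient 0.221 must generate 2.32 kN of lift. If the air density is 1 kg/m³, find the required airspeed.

L = ½ρv²S·CL ⇒ v = √(2L/(ρ·S·CL))
v = √(2 × 2320 / (1 × 12 × 0.221)) = √1750 = 41.8 m/s

v = 41.8 m/s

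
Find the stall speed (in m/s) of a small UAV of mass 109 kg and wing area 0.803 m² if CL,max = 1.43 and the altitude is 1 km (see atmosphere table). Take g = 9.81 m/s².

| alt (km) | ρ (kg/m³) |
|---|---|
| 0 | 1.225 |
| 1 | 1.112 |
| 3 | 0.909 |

At 1 km, from the table: ρ = 1.112 kg/m³.
Weight W = mg = 109 × 9.81 = 1069 N.
V_stall = √(2W/(ρ·S·CL,max)) = √(2 × 1069 / (1.112 × 0.803 × 1.43))
V_stall = √1675 = 40.9 m/s

V_stall = 40.9 m/s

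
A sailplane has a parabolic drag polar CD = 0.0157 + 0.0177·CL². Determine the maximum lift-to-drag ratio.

For CD = CD0 + K·CL², (L/D)max occurs at CL* = √(CD0/K) and equals 1/(2√(K·CD0)).
(L/D)max = 1/(2√(0.0177 × 0.0157)) = 1/(2 × 0.01667) = 30

(L/D)max = 30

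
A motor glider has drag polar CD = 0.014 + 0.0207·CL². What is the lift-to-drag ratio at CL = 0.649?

CD = 0.014 + 0.0207 × 0.649² = 0.02272
L/D = CL/CD = 0.649 / 0.02272 = 28.6

L/D = 28.6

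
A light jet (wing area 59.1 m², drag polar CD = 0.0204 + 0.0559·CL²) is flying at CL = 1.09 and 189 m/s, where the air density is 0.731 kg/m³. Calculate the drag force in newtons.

D = 67000 N

CD = 0.0204 + 0.0559 × 1.09² = 0.08681
D = ½ρv²S·CD = ½ × 0.731 × 189² × 59.1 × 0.08681 = 67000 N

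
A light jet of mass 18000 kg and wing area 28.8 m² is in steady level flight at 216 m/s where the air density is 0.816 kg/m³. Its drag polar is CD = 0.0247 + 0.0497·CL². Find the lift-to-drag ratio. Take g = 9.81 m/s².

Weight W = mg = 18000 × 9.81 = 1.7658×10^5 N; in level flight L = W.
q = ½ρv² = ½ × 0.816 × 216² = 19040 Pa.
CL = W/(q·S) = 1.7658×10^5 / (19040 × 28.8) = 0.3221.
CD = 0.0247 + 0.0497 × 0.3221² = 0.02986.
L/D = CL/CD = 0.3221 / 0.02986 = 10.8

L/D = 10.8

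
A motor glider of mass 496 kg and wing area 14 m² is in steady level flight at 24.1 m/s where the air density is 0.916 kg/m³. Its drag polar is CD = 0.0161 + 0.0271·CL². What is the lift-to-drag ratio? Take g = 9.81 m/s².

Weight W = mg = 496 × 9.81 = 4865.8 N; in level flight L = W.
q = ½ρv² = ½ × 0.916 × 24.1² = 266 Pa.
Required CL = L/(qS) = 4865.8/(266·14) = 1.307.
CD = 0.0161 + 0.0271 × 1.307² = 0.06236.
L/D = CL/CD = 1.307 / 0.06236 = 21

L/D = 21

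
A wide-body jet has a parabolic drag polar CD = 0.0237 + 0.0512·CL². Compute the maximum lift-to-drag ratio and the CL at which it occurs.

For CD = CD0 + K·CL², (L/D)max occurs at CL* = √(CD0/K) and equals 1/(2√(K·CD0)).
(L/D)max = 1/(2√(0.0512 × 0.0237)) = 1/(2 × 0.03483) = 14.4
CL* = √(0.0237/0.0512) = 0.68

(L/D)max = 14.4, at CL = 0.68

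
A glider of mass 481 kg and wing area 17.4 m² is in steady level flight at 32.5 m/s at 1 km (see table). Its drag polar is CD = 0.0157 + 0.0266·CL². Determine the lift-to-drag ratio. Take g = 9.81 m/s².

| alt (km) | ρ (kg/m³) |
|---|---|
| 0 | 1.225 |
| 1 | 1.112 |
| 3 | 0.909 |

At 1 km, from the table: ρ = 1.112 kg/m³.
Weight W = mg = 481 × 9.81 = 4718.6 N; in level flight L = W.
Dynamic pressure q = 0.5 × 1.112 × 32.5² = 587.3 Pa.
CL = W/(q·S) = 4718.6 / (587.3 × 17.4) = 0.4618.
CD = 0.0157 + 0.0266 × 0.4618² = 0.02137.
L/D = CL/CD = 0.4618 / 0.02137 = 21.6

L/D = 21.6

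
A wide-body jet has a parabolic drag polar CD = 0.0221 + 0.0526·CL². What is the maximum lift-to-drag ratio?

(L/D)max = 14.7

For CD = CD0 + K·CL², (L/D)max occurs at CL* = √(CD0/K) and equals 1/(2√(K·CD0)).
(L/D)max = 1/(2√(0.0526 × 0.0221)) = 1/(2 × 0.03409) = 14.7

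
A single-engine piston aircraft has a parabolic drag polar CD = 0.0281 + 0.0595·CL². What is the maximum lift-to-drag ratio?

(L/D)max = 12.2

For CD = CD0 + K·CL², (L/D)max occurs at CL* = √(CD0/K) and equals 1/(2√(K·CD0)).
(L/D)max = 1/(2√(0.0595 × 0.0281)) = 1/(2 × 0.04089) = 12.2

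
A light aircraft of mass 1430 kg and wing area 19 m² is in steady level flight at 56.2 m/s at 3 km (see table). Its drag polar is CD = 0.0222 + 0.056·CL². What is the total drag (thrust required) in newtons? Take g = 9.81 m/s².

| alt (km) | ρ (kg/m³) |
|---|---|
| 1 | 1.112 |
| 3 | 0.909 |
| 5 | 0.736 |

D = 1010 N

At 3 km, from the table: ρ = 0.909 kg/m³.
Level flight ⇒ L = W = m·g = 1430 × 9.81 = 14028 N.
q = ½ρv² = ½ × 0.909 × 56.2² = 1436 Pa.
CL = W/(q·S) = 14028 / (1436 × 19) = 0.5143.
CD = 0.0222 + 0.056 × 0.5143² = 0.03701.
D = q·S·CD = 1436 × 19 × 0.03701 = 1010 N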